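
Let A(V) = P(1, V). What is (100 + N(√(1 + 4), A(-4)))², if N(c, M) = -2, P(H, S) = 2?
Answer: 9604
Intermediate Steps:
A(V) = 2
(100 + N(√(1 + 4), A(-4)))² = (100 - 2)² = 98² = 9604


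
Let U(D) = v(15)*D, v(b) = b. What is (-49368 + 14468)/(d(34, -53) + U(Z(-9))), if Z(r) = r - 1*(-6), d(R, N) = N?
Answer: 17450/49 ≈ 356.12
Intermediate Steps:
Z(r) = 6 + r (Z(r) = r + 6 = 6 + r)
U(D) = 15*D
(-49368 + 14468)/(d(34, -53) + U(Z(-9))) = (-49368 + 14468)/(-53 + 15*(6 - 9)) = -34900/(-53 + 15*(-3)) = -34900/(-53 - 45) = -34900/(-98) = -34900*(-1/98) = 17450/49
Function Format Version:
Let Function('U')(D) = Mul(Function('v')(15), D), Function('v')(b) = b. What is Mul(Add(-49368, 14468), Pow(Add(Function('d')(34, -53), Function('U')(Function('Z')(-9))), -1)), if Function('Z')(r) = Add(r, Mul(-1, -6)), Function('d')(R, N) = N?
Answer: Rational(17450, 49) ≈ 356.12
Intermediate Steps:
Function('Z')(r) = Add(6, r) (Function('Z')(r) = Add(r, 6) = Add(6, r))
Function('U')(D) = Mul(15, D)
Mul(Add(-49368, 14468), Pow(Add(Function('d')(34, -53), Function('U')(Function('Z')(-9))), -1)) = Mul(Add(-49368, 14468), Pow(Add(-53, Mul(15, Add(6, -9))), -1)) = Mul(-34900, Pow(Add(-53, Mul(15, -3)), -1)) = Mul(-34900, Pow(Add(-53, -45), -1)) = Mul(-34900, Pow(-98, -1)) = Mul(-34900, Rational(-1, 98)) = Rational(17450, 49)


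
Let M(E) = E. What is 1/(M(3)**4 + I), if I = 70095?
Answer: 1/70176 ≈ 1.4250e-5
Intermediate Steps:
1/(M(3)**4 + I) = 1/(3**4 + 70095) = 1/(81 + 70095) = 1/70176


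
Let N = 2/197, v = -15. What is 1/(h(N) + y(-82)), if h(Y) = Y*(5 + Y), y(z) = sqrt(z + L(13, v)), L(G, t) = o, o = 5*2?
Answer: 12768161/18074311218 - 1506138481*I*sqrt(2)/18074311218 ≈ 0.00070643 - 0.11785*I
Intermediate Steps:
N = 2/197 (N = 2*(1/197) = 2/197 ≈ 0.010152)
o = 10
L(G, t) = 10
y(z) = sqrt(10 + z) (y(z) = sqrt(z + 10) = sqrt(10 + z))
1/(h(N) + y(-82)) = 1/(2*(5 + 2/197)/197 + sqrt(10 - 82)) = 1/((2/197)*(987/197) + sqrt(-72)) = 1/(1974/38809 + 6*I*sqrt(2))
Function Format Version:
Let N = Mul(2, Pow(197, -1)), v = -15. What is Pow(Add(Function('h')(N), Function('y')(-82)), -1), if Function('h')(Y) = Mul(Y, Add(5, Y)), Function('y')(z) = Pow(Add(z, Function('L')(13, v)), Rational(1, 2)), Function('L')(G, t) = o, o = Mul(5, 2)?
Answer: Add(Rational(12768161, 18074311218), Mul(Rational(-1506138481, 18074311218), I, Pow(2, Rational(1, 2)))) ≈ Add(0.00070643, Mul(-0.11785, I))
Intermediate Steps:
N = Rational(2, 197) (N = Mul(2, Rational(1, 197)) = Rational(2, 197) ≈ 0.010152)
o = 10
Function('L')(G, t) = 10
Function('y')(z) = Pow(Add(10, z), Rational(1, 2)) (Function('y')(z) = Pow(Add(z, 10), Rational(1, 2)) = Pow(Add(10, z), Rational(1, 2)))
Pow(Add(Function('h')(N), Function('y')(-82)), -1) = Pow(Add(Mul(Rational(2, 197), Add(5, Rational(2, 197))), Pow(Add(10, -82), Rational(1, 2))), -1) = Pow(Add(Mul(Rational(2, 197), Rational(987, 197)), Pow(-72, Rational(1, 2))), -1) = Pow(Add(Rational(1974, 38809), Mul(6, I, Pow(2, Rational(1, 2)))), -1)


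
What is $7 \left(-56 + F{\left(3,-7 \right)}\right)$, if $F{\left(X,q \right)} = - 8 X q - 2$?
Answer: $770$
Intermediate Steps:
$F{\left(X,q \right)} = -2 - 8 X q$ ($F{\left(X,q \right)} = - 8 X q - 2 = -2 - 8 X q$)
$7 \left(-56 + F{\left(3,-7 \right)}\right) = 7 \left(-56 - \left(2 + 24 \left(-7\right)\right)\right) = 7 \left(-56 + \left(-2 + 168\right)\right) = 7 \left(-56 + 166\right) = 7 \cdot 110 = 770$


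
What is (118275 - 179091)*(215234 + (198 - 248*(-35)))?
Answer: -13629595392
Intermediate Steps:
(118275 - 179091)*(215234 + (198 - 248*(-35))) = -60816*(215234 + (198 + 8680)) = -60816*(215234 + 8878) = -60816*224112 = -13629595392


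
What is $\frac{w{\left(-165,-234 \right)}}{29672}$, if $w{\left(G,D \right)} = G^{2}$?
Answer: $\frac{27225}{29672} \approx 0.91753$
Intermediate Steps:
$\frac{w{\left(-165,-234 \right)}}{29672} = \frac{\left(-165\right)^{2}}{29672} = 27225 \cdot \frac{1}{29672} = \frac{27225}{29672}$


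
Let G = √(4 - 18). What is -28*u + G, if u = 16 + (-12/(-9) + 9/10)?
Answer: -7658/15 + I*√14 ≈ -510.53 + 3.7417*I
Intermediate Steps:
G = I*√14 (G = √(-14) = I*√14 ≈ 3.7417*I)
u = 547/30 (u = 16 + (-12*(-⅑) + 9*(⅒)) = 16 + (4/3 + 9/10) = 16 + 67/30 = 547/30 ≈ 18.233)
-28*u + G = -28*547/30 + I*√14 = -7658/15 + I*√14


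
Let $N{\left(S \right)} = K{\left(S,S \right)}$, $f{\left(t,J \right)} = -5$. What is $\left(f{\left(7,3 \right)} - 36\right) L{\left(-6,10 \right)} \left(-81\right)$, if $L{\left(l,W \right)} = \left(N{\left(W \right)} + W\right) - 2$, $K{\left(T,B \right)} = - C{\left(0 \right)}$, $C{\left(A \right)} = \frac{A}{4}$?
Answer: $26568$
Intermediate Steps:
$C{\left(A \right)} = \frac{A}{4}$ ($C{\left(A \right)} = A \frac{1}{4} = \frac{A}{4}$)
$K{\left(T,B \right)} = 0$ ($K{\left(T,B \right)} = - \frac{0}{4} = \left(-1\right) 0 = 0$)
$N{\left(S \right)} = 0$
$L{\left(l,W \right)} = -2 + W$ ($L{\left(l,W \right)} = \left(0 + W\right) - 2 = W - 2 = -2 + W$)
$\left(f{\left(7,3 \right)} - 36\right) L{\left(-6,10 \right)} \left(-81\right) = \left(-5 - 36\right) \left(-2 + 10\right) \left(-81\right) = \left(-41\right) 8 \left(-81\right) = \left(-328\right) \left(-81\right) = 26568$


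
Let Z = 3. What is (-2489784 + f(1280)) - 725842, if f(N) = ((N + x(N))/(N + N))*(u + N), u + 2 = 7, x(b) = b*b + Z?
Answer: -1225001981/512 ≈ -2.3926e+6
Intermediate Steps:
x(b) = 3 + b**2 (x(b) = b*b + 3 = b**2 + 3 = 3 + b**2)
u = 5 (u = -2 + 7 = 5)
f(N) = (5 + N)*(3 + N + N**2)/(2*N) (f(N) = ((N + (3 + N**2))/(N + N))*(5 + N) = ((3 + N + N**2)/((2*N)))*(5 + N) = ((3 + N + N**2)*(1/(2*N)))*(5 + N) = ((3 + N + N**2)/(2*N))*(5 + N) = (5 + N)*(3 + N + N**2)/(2*N))
(-2489784 + f(1280)) - 725842 = (-2489784 + (4 + (1/2)*1280**2 + 3*1280 + (15/2)/1280)) - 725842 = (-2489784 + (4 + (1/2)*1638400 + 3840 + (15/2)*(1/1280))) - 725842 = (-2489784 + (4 + 819200 + 3840 + 3/512)) - 725842 = (-2489784 + 421398531/512) - 725842 = -853370877/512 - 725842 = -1225001981/512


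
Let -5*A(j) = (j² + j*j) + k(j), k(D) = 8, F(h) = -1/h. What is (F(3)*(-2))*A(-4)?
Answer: -16/3 ≈ -5.3333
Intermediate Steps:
A(j) = -8/5 - 2*j²/5 (A(j) = -((j² + j*j) + 8)/5 = -((j² + j²) + 8)/5 = -(2*j² + 8)/5 = -(8 + 2*j²)/5 = -8/5 - 2*j²/5)
(F(3)*(-2))*A(-4) = (-1/3*(-2))*(-8/5 - ⅖*(-4)²) = (-1*⅓*(-2))*(-8/5 - ⅖*16) = (-⅓*(-2))*(-8/5 - 32/5) = (⅔)*(-8) = -16/3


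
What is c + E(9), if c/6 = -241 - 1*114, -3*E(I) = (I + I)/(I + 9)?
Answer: -6391/3 ≈ -2130.3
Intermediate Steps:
E(I) = -2*I/(3*(9 + I)) (E(I) = -(I + I)/(3*(I + 9)) = -2*I/(3*(9 + I)))
c = -2130 (c = 6*(-241 - 1*114) = 6*(-241 - 114) = 6*(-355) = -2130)
c + E(9) = -2130 - 2*9/(27 + 3*9) = -2130 - 2*9/(27 + 27) = -2130 - 2*9/54 = -2130 - 2*9*1/54 = -2130 - ⅓ = -6391/3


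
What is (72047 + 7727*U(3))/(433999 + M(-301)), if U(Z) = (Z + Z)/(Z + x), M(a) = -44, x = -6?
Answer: 56593/433955 ≈ 0.13041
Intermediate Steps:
U(Z) = 2*Z/(-6 + Z) (U(Z) = (Z + Z)/(Z - 6) = (2*Z)/(-6 + Z) = 2*Z/(-6 + Z))
(72047 + 7727*U(3))/(433999 + M(-301)) = (72047 + 7727*(2*3/(-6 + 3)))/(433999 - 44) = (72047 + 7727*(2*3/(-3)))/433955 = (72047 + 7727*(2*3*(-1/3)))*(1/433955) = (72047 + 7727*(-2))*(1/433955) = (72047 - 15454)*(1/433955) = 56593*(1/433955) = 56593/433955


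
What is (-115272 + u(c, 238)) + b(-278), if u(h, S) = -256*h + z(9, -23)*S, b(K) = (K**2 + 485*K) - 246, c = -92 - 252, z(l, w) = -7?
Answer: -86666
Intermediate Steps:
c = -344
b(K) = -246 + K**2 + 485*K
u(h, S) = -256*h - 7*S
(-115272 + u(c, 238)) + b(-278) = (-115272 + (-256*(-344) - 7*238)) + (-246 + (-278)**2 + 485*(-278)) = (-115272 + (88064 - 1666)) + (-246 + 77284 - 134830) = (-115272 + 86398) - 57792 = -28874 - 57792 = -86666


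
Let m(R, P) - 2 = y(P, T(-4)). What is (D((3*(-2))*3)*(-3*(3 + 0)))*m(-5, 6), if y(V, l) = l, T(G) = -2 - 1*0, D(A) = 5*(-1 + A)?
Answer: 0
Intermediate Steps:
D(A) = -5 + 5*A
T(G) = -2 (T(G) = -2 + 0 = -2)
m(R, P) = 0 (m(R, P) = 2 - 2 = 0)
(D((3*(-2))*3)*(-3*(3 + 0)))*m(-5, 6) = ((-5 + 5*((3*(-2))*3))*(-3*(3 + 0)))*0 = ((-5 + 5*(-6*3))*(-3*3))*0 = ((-5 + 5*(-18))*(-9))*0 = ((-5 - 90)*(-9))*0 = -95*(-9)*0 = 855*0 = 0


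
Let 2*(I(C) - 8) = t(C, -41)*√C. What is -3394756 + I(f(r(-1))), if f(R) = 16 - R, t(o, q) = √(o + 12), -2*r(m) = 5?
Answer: -3394748 + √2257/4 ≈ -3.3947e+6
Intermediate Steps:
r(m) = -5/2 (r(m) = -½*5 = -5/2)
t(o, q) = √(12 + o)
I(C) = 8 + √C*√(12 + C)/2 (I(C) = 8 + (√(12 + C)*√C)/2 = 8 + (√C*√(12 + C))/2 = 8 + √C*√(12 + C)/2)
-3394756 + I(f(r(-1))) = -3394756 + (8 + √(16 - 1*(-5/2))*√(12 + (16 - 1*(-5/2)))/2) = -3394756 + (8 + √(16 + 5/2)*√(12 + (16 + 5/2))/2) = -3394756 + (8 + √(37/2)*√(12 + 37/2)/2) = -3394756 + (8 + (√74/2)*√(61/2)/2) = -3394756 + (8 + (√74/2)*(√122/2)/2) = -3394756 + (8 + √2257/4) = -3394748 + √2257/4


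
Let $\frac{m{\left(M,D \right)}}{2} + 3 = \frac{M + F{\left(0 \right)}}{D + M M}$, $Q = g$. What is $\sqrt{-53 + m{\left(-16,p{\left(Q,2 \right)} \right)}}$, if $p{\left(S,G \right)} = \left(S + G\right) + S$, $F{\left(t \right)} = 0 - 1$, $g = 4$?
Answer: $\frac{2 i \sqrt{261478}}{133} \approx 7.6895 i$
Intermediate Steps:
$Q = 4$
$F{\left(t \right)} = -1$
$p{\left(S,G \right)} = G + 2 S$ ($p{\left(S,G \right)} = \left(G + S\right) + S = G + 2 S$)
$m{\left(M,D \right)} = -6 + \frac{2 \left(-1 + M\right)}{D + M^{2}}$ ($m{\left(M,D \right)} = -6 + 2 \frac{M - 1}{D + M M} = -6 + 2 \frac{-1 + M}{D + M^{2}} = -6 + \frac{2 \left(-1 + M\right)}{D + M^{2}}$)
$\sqrt{-53 + m{\left(-16,p{\left(Q,2 \right)} \right)}} = \sqrt{-53 + \frac{2 \left(-1 - 16 - 3 \left(2 + 2 \cdot 4\right) - 3 \left(-16\right)^{2}\right)}{\left(2 + 2 \cdot 4\right) + \left(-16\right)^{2}}} = \sqrt{-53 + \frac{2 \left(-1 - 16 - 3 \left(2 + 8\right) - 768\right)}{\left(2 + 8\right) + 256}} = \sqrt{-53 + \frac{2 \left(-1 - 16 - 30 - 768\right)}{10 + 256}} = \sqrt{-53 + \frac{2 \left(-1 - 16 - 30 - 768\right)}{266}} = \sqrt{-53 + 2 \cdot \frac{1}{266} \left(-815\right)} = \sqrt{-53 - \frac{815}{133}} = \sqrt{- \frac{7864}{133}} = \frac{2 i \sqrt{261478}}{133}$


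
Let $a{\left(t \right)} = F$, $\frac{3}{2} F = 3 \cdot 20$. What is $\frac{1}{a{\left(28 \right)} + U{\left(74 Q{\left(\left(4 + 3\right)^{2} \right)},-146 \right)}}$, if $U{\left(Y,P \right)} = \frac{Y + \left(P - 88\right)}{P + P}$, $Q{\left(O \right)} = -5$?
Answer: $\frac{73}{3071} \approx 0.023771$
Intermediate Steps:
$F = 40$ ($F = \frac{2 \cdot 3 \cdot 20}{3} = \frac{2}{3} \cdot 60 = 40$)
$a{\left(t \right)} = 40$
$U{\left(Y,P \right)} = \frac{-88 + P + Y}{2 P}$ ($U{\left(Y,P \right)} = \frac{Y + \left(-88 + P\right)}{2 P} = \left(-88 + P + Y\right) \frac{1}{2 P} = \frac{-88 + P + Y}{2 P}$)
$\frac{1}{a{\left(28 \right)} + U{\left(74 Q{\left(\left(4 + 3\right)^{2} \right)},-146 \right)}} = \frac{1}{40 + \frac{-88 - 146 + 74 \left(-5\right)}{2 \left(-146\right)}} = \frac{1}{40 + \frac{1}{2} \left(- \frac{1}{146}\right) \left(-88 - 146 - 370\right)} = \frac{1}{40 + \frac{1}{2} \left(- \frac{1}{146}\right) \left(-604\right)} = \frac{1}{40 + \frac{151}{73}} = \frac{1}{\frac{3071}{73}} = \frac{73}{3071}$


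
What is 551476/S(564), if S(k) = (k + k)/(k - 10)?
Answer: 38189713/141 ≈ 2.7085e+5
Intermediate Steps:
S(k) = 2*k/(-10 + k) (S(k) = (2*k)/(-10 + k) = 2*k/(-10 + k))
551476/S(564) = 551476/((2*564/(-10 + 564))) = 551476/((2*564/554)) = 551476/((2*564*(1/554))) = 551476/(564/277) = 551476*(277/564) = 38189713/141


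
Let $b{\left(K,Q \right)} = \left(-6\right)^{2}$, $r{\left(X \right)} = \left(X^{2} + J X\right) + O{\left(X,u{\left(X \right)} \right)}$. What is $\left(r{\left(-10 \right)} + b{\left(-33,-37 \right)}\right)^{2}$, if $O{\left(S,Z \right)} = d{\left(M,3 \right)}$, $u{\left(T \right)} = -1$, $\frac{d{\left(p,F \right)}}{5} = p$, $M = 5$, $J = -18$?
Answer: $116281$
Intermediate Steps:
$d{\left(p,F \right)} = 5 p$
$O{\left(S,Z \right)} = 25$ ($O{\left(S,Z \right)} = 5 \cdot 5 = 25$)
$r{\left(X \right)} = 25 + X^{2} - 18 X$ ($r{\left(X \right)} = \left(X^{2} - 18 X\right) + 25 = 25 + X^{2} - 18 X$)
$b{\left(K,Q \right)} = 36$
$\left(r{\left(-10 \right)} + b{\left(-33,-37 \right)}\right)^{2} = \left(\left(25 + \left(-10\right)^{2} - -180\right) + 36\right)^{2} = \left(\left(25 + 100 + 180\right) + 36\right)^{2} = \left(305 + 36\right)^{2} = 341^{2} = 116281$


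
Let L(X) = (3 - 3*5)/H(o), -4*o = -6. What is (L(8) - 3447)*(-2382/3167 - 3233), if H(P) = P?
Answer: 35383667315/3167 ≈ 1.1173e+7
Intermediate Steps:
o = 3/2 (o = -1/4*(-6) = 3/2 ≈ 1.5000)
L(X) = -8 (L(X) = (3 - 3*5)/(3/2) = (3 - 15)*(2/3) = -12*2/3 = -8)
(L(8) - 3447)*(-2382/3167 - 3233) = (-8 - 3447)*(-2382/3167 - 3233) = -3455*(-2382*1/3167 - 3233) = -3455*(-2382/3167 - 3233) = -3455*(-10241293/3167) = 35383667315/3167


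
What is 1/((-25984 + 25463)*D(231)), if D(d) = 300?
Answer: -1/156300 ≈ -6.3980e-6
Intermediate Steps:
1/((-25984 + 25463)*D(231)) = 1/((-25984 + 25463)*300) = (1/300)/(-521) = -1/521*1/300 = -1/156300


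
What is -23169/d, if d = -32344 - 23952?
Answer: 23169/56296 ≈ 0.41156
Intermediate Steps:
d = -56296
-23169/d = -23169/(-56296) = -23169*(-1/56296) = 23169/56296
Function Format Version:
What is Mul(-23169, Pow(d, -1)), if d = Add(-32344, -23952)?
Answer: Rational(23169, 56296) ≈ 0.41156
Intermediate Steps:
d = -56296
Mul(-23169, Pow(d, -1)) = Mul(-23169, Pow(-56296, -1)) = Mul(-23169, Rational(-1, 56296)) = Rational(23169, 56296)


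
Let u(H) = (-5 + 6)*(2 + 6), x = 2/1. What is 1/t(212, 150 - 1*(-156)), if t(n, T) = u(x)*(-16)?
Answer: -1/128 ≈ -0.0078125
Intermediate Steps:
x = 2 (x = 2*1 = 2)
u(H) = 8 (u(H) = 1*8 = 8)
t(n, T) = -128 (t(n, T) = 8*(-16) = -128)
1/t(212, 150 - 1*(-156)) = 1/(-128) = -1/128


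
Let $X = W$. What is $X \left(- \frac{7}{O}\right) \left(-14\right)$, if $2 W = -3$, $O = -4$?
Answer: $\frac{147}{4} \approx 36.75$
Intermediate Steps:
$W = - \frac{3}{2}$ ($W = \frac{1}{2} \left(-3\right) = - \frac{3}{2} \approx -1.5$)
$X = - \frac{3}{2} \approx -1.5$
$X \left(- \frac{7}{O}\right) \left(-14\right) = - \frac{3 \left(- \frac{7}{-4}\right)}{2} \left(-14\right) = - \frac{3 \left(\left(-7\right) \left(- \frac{1}{4}\right)\right)}{2} \left(-14\right) = \left(- \frac{3}{2}\right) \frac{7}{4} \left(-14\right) = \left(- \frac{21}{8}\right) \left(-14\right) = \frac{147}{4}$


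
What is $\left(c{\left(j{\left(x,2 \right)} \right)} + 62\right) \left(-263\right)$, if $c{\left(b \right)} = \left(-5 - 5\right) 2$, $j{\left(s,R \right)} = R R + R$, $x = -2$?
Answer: $-11046$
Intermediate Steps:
$j{\left(s,R \right)} = R + R^{2}$ ($j{\left(s,R \right)} = R^{2} + R = R + R^{2}$)
$c{\left(b \right)} = -20$ ($c{\left(b \right)} = \left(-10\right) 2 = -20$)
$\left(c{\left(j{\left(x,2 \right)} \right)} + 62\right) \left(-263\right) = \left(-20 + 62\right) \left(-263\right) = 42 \left(-263\right) = -11046$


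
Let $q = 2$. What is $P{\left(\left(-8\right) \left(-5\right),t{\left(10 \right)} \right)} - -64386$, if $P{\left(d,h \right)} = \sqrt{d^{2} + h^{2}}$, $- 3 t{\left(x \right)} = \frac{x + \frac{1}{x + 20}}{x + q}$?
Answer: $64386 + \frac{\sqrt{1866330601}}{1080} \approx 64426.0$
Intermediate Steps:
$t{\left(x \right)} = - \frac{x + \frac{1}{20 + x}}{3 \left(2 + x\right)}$ ($t{\left(x \right)} = - \frac{\left(x + \frac{1}{x + 20}\right) \frac{1}{x + 2}}{3} = - \frac{\left(x + \frac{1}{20 + x}\right) \frac{1}{2 + x}}{3} = - \frac{\frac{1}{2 + x} \left(x + \frac{1}{20 + x}\right)}{3} = - \frac{x + \frac{1}{20 + x}}{3 \left(2 + x\right)}$)
$P{\left(\left(-8\right) \left(-5\right),t{\left(10 \right)} \right)} - -64386 = \sqrt{\left(\left(-8\right) \left(-5\right)\right)^{2} + \left(\frac{-1 - 10^{2} - 200}{3 \left(40 + 10^{2} + 22 \cdot 10\right)}\right)^{2}} - -64386 = \sqrt{40^{2} + \left(\frac{-1 - 100 - 200}{3 \left(40 + 100 + 220\right)}\right)^{2}} + 64386 = \sqrt{1600 + \left(\frac{-1 - 100 - 200}{3 \cdot 360}\right)^{2}} + 64386 = \sqrt{1600 + \left(\frac{1}{3} \cdot \frac{1}{360} \left(-301\right)\right)^{2}} + 64386 = \sqrt{1600 + \left(- \frac{301}{1080}\right)^{2}} + 64386 = \sqrt{1600 + \frac{90601}{1166400}} + 64386 = \sqrt{\frac{1866330601}{1166400}} + 64386 = \frac{\sqrt{1866330601}}{1080} + 64386 = 64386 + \frac{\sqrt{1866330601}}{1080}$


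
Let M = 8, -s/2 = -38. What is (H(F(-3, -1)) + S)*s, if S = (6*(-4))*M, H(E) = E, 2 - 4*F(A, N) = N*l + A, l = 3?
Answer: -14440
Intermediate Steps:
s = 76 (s = -2*(-38) = 76)
F(A, N) = ½ - 3*N/4 - A/4 (F(A, N) = ½ - (N*3 + A)/4 = ½ - (3*N + A)/4 = ½ - (A + 3*N)/4 = ½ + (-3*N/4 - A/4) = ½ - 3*N/4 - A/4)
S = -192 (S = (6*(-4))*8 = -24*8 = -192)
(H(F(-3, -1)) + S)*s = ((½ - ¾*(-1) - ¼*(-3)) - 192)*76 = ((½ + ¾ + ¾) - 192)*76 = (2 - 192)*76 = -190*76 = -14440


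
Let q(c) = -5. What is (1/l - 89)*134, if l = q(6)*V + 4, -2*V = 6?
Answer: -226460/19 ≈ -11919.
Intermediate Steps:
V = -3 (V = -½*6 = -3)
l = 19 (l = -5*(-3) + 4 = 15 + 4 = 19)
(1/l - 89)*134 = (1/19 - 89)*134 = -1690/19*134 = -226460/19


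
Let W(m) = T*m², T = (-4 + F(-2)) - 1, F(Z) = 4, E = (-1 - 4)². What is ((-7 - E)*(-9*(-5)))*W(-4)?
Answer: 23040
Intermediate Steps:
E = 25 (E = (-5)² = 25)
T = -1 (T = (-4 + 4) - 1 = 0 - 1 = -1)
W(m) = -m²
((-7 - E)*(-9*(-5)))*W(-4) = ((-7 - 1*25)*(-9*(-5)))*(-1*(-4)²) = ((-7 - 25)*45)*(-1*16) = -32*45*(-16) = -1440*(-16) = 23040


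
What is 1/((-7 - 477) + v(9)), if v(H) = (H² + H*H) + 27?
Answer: -1/295 ≈ -0.0033898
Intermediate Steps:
v(H) = 27 + 2*H² (v(H) = (H² + H²) + 27 = 2*H² + 27 = 27 + 2*H²)
1/((-7 - 477) + v(9)) = 1/((-7 - 477) + (27 + 2*9²)) = 1/(-484 + (27 + 2*81)) = 1/(-484 + (27 + 162)) = 1/(-484 + 189) = 1/(-295) = -1/295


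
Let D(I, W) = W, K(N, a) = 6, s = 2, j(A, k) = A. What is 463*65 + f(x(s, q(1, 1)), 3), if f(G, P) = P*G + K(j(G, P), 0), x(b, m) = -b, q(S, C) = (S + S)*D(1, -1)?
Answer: 30095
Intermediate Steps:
q(S, C) = -2*S (q(S, C) = (S + S)*(-1) = (2*S)*(-1) = -2*S)
f(G, P) = 6 + G*P (f(G, P) = P*G + 6 = G*P + 6 = 6 + G*P)
463*65 + f(x(s, q(1, 1)), 3) = 463*65 + (6 - 1*2*3) = 30095 + (6 - 2*3) = 30095 + (6 - 6) = 30095 + 0 = 30095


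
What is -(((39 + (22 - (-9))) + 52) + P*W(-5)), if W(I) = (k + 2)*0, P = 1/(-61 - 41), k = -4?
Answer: -122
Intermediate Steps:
P = -1/102 (P = 1/(-102) = -1/102 ≈ -0.0098039)
W(I) = 0 (W(I) = (-4 + 2)*0 = -2*0 = 0)
-(((39 + (22 - (-9))) + 52) + P*W(-5)) = -(((39 + (22 - (-9))) + 52) - 1/102*0) = -(((39 + (22 - 1*(-9))) + 52) + 0) = -(((39 + (22 + 9)) + 52) + 0) = -(((39 + 31) + 52) + 0) = -((70 + 52) + 0) = -(122 + 0) = -1*122 = -122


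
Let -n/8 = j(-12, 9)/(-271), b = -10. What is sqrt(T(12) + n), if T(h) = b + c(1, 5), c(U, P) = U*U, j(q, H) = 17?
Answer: 7*I*sqrt(12737)/271 ≈ 2.9152*I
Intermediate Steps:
c(U, P) = U**2
T(h) = -9 (T(h) = -10 + 1**2 = -10 + 1 = -9)
n = 136/271 (n = -136/(-271) = -136*(-1)/271 = -8*(-17/271) = 136/271 ≈ 0.50185)
sqrt(T(12) + n) = sqrt(-9 + 136/271) = sqrt(-2303/271) = 7*I*sqrt(12737)/271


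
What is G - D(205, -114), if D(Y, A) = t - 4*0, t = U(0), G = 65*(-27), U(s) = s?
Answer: -1755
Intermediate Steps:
G = -1755
t = 0
D(Y, A) = 0 (D(Y, A) = 0 - 4*0 = 0 + 0 = 0)
G - D(205, -114) = -1755 - 1*0 = -1755 + 0 = -1755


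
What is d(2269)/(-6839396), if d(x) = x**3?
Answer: -11681631109/6839396 ≈ -1708.0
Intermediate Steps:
d(2269)/(-6839396) = 2269**3/(-6839396) = 11681631109*(-1/6839396) = -11681631109/6839396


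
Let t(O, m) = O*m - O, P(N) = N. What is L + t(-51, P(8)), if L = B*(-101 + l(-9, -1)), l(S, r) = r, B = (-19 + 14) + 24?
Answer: -2295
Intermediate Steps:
B = 19 (B = -5 + 24 = 19)
t(O, m) = -O + O*m
L = -1938 (L = 19*(-101 - 1) = 19*(-102) = -1938)
L + t(-51, P(8)) = -1938 - 51*(-1 + 8) = -1938 - 51*7 = -1938 - 357 = -2295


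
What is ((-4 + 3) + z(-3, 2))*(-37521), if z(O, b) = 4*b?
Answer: -262647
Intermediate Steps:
((-4 + 3) + z(-3, 2))*(-37521) = ((-4 + 3) + 4*2)*(-37521) = (-1 + 8)*(-37521) = 7*(-37521) = -262647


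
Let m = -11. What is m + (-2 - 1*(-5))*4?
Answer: 1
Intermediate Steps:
m + (-2 - 1*(-5))*4 = -11 + (-2 - 1*(-5))*4 = -11 + (-2 + 5)*4 = -11 + 3*4 = -11 + 12 = 1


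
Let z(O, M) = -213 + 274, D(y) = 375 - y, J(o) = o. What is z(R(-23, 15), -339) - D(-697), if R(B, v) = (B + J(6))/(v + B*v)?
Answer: -1011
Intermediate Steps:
R(B, v) = (6 + B)/(v + B*v) (R(B, v) = (B + 6)/(v + B*v) = (6 + B)/(v + B*v))
z(O, M) = 61
z(R(-23, 15), -339) - D(-697) = 61 - (375 - 1*(-697)) = 61 - (375 + 697) = 61 - 1*1072 = 61 - 1072 = -1011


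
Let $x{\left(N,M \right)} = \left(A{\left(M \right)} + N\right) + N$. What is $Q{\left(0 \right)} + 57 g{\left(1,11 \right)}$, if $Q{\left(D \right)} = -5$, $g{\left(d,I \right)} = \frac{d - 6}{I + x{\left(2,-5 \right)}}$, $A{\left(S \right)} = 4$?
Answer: $-20$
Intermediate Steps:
$x{\left(N,M \right)} = 4 + 2 N$ ($x{\left(N,M \right)} = \left(4 + N\right) + N = 4 + 2 N$)
$g{\left(d,I \right)} = \frac{-6 + d}{8 + I}$ ($g{\left(d,I \right)} = \frac{d - 6}{I + \left(4 + 2 \cdot 2\right)} = \frac{-6 + d}{I + \left(4 + 4\right)} = \frac{-6 + d}{I + 8} = \frac{-6 + d}{8 + I}$)
$Q{\left(0 \right)} + 57 g{\left(1,11 \right)} = -5 + 57 \frac{-6 + 1}{8 + 11} = -5 + 57 \cdot \frac{1}{19} \left(-5\right) = -5 + 57 \left(- \frac{5}{19}\right) = -5 - 15 = -20$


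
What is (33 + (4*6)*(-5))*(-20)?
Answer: 1740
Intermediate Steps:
(33 + (4*6)*(-5))*(-20) = (33 + 24*(-5))*(-20) = (33 - 120)*(-20) = -87*(-20) = 1740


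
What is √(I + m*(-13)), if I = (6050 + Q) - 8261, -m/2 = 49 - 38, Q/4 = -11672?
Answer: I*√48613 ≈ 220.48*I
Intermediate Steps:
Q = -46688 (Q = 4*(-11672) = -46688)
m = -22 (m = -2*(49 - 38) = -2*11 = -22)
I = -48899 (I = (6050 - 46688) - 8261 = -40638 - 8261 = -48899)
√(I + m*(-13)) = √(-48899 - 22*(-13)) = √(-48899 + 286) = √(-48613) = I*√48613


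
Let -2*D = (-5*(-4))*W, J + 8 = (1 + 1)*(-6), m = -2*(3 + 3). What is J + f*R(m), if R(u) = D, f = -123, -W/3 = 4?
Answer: -14780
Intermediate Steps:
W = -12 (W = -3*4 = -12)
m = -12 (m = -2*6 = -12)
J = -20 (J = -8 + (1 + 1)*(-6) = -8 + 2*(-6) = -8 - 12 = -20)
D = 120 (D = -(-5*(-4))*(-12)/2 = -10*(-12) = -½*(-240) = 120)
R(u) = 120
J + f*R(m) = -20 - 123*120 = -20 - 14760 = -14780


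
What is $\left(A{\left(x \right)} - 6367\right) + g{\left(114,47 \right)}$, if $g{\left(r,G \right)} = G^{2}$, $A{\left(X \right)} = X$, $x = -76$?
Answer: $-4234$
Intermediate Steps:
$\left(A{\left(x \right)} - 6367\right) + g{\left(114,47 \right)} = \left(-76 - 6367\right) + 47^{2} = -6443 + 2209 = -4234$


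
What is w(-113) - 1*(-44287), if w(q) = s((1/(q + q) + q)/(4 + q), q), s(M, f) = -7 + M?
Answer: 1090819059/24634 ≈ 44281.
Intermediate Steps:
w(q) = -7 + (q + 1/(2*q))/(4 + q) (w(q) = -7 + (1/(q + q) + q)/(4 + q) = -7 + (1/(2*q) + q)/(4 + q) = -7 + (q + 1/(2*q))/(4 + q))
w(-113) - 1*(-44287) = (1/2)*(1 - 56*(-113) - 12*(-113)**2)/(-113*(4 - 113)) - 1*(-44287) = (1/2)*(-1/113)*(1 + 6328 - 12*12769)/(-109) + 44287 = (1/2)*(-1/113)*(-1/109)*(1 + 6328 - 153228) + 44287 = (1/2)*(-1/113)*(-1/109)*(-146899) + 44287 = -146899/24634 + 44287 = 1090819059/24634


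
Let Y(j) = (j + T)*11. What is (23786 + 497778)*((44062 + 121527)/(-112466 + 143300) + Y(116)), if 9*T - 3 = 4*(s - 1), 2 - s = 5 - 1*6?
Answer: 10411543757458/15417 ≈ 6.7533e+8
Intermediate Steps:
s = 3 (s = 2 - (5 - 1*6) = 2 - (5 - 6) = 2 - 1*(-1) = 2 + 1 = 3)
T = 11/9 (T = ⅓ + (4*(3 - 1))/9 = ⅓ + (4*2)/9 = ⅓ + (⅑)*8 = ⅓ + 8/9 = 11/9 ≈ 1.2222)
Y(j) = 121/9 + 11*j (Y(j) = (j + 11/9)*11 = (11/9 + j)*11 = 121/9 + 11*j)
(23786 + 497778)*((44062 + 121527)/(-112466 + 143300) + Y(116)) = (23786 + 497778)*((44062 + 121527)/(-112466 + 143300) + (121/9 + 11*116)) = 521564*(165589/30834 + (121/9 + 1276)) = 521564*(165589*(1/30834) + 11605/9) = 521564*(165589/30834 + 11605/9) = 521564*(39924319/30834) = 10411543757458/15417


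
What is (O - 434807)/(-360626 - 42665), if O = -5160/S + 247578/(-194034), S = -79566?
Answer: 186466405178656/172950328653389 ≈ 1.0781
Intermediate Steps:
O = -519377103/428847479 (O = -5160/(-79566) + 247578/(-194034) = -5160*(-1/79566) + 247578*(-1/194034) = 860/13261 - 41263/32339 = -519377103/428847479 ≈ -1.2111)
(O - 434807)/(-360626 - 42665) = (-519377103/428847479 - 434807)/(-360626 - 42665) = -186466405178656/428847479/(-403291) = -186466405178656/428847479*(-1/403291) = 186466405178656/172950328653389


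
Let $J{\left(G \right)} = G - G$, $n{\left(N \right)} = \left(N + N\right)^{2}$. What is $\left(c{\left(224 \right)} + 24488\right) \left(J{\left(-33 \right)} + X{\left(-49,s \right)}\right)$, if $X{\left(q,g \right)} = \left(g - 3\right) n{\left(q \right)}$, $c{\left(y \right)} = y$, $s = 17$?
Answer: $3322676672$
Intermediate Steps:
$n{\left(N \right)} = 4 N^{2}$ ($n{\left(N \right)} = \left(2 N\right)^{2} = 4 N^{2}$)
$X{\left(q,g \right)} = 4 q^{2} \left(-3 + g\right)$ ($X{\left(q,g \right)} = \left(g - 3\right) 4 q^{2} = \left(-3 + g\right) 4 q^{2} = 4 q^{2} \left(-3 + g\right)$)
$J{\left(G \right)} = 0$
$\left(c{\left(224 \right)} + 24488\right) \left(J{\left(-33 \right)} + X{\left(-49,s \right)}\right) = \left(224 + 24488\right) \left(0 + 4 \left(-49\right)^{2} \left(-3 + 17\right)\right) = 24712 \left(0 + 4 \cdot 2401 \cdot 14\right) = 24712 \left(0 + 134456\right) = 24712 \cdot 134456 = 3322676672$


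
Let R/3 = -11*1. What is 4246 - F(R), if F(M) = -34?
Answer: 4280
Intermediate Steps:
R = -33 (R = 3*(-11*1) = 3*(-11) = -33)
4246 - F(R) = 4246 - 1*(-34) = 4246 + 34 = 4280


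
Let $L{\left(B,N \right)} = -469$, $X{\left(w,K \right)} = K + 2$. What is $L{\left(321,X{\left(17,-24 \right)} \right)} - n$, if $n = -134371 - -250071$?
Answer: $-116169$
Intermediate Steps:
$X{\left(w,K \right)} = 2 + K$
$n = 115700$ ($n = -134371 + 250071 = 115700$)
$L{\left(321,X{\left(17,-24 \right)} \right)} - n = -469 - 115700 = -116169$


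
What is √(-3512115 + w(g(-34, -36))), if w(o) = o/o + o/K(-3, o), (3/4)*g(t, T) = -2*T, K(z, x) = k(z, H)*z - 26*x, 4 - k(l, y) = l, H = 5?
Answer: I*√2472250825842/839 ≈ 1874.1*I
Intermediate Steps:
k(l, y) = 4 - l
K(z, x) = -26*x + z*(4 - z) (K(z, x) = (4 - z)*z - 26*x = z*(4 - z) - 26*x = -26*x + z*(4 - z))
g(t, T) = -8*T/3 (g(t, T) = 4*(-2*T)/3 = -8*T/3)
w(o) = 1 + o/(-21 - 26*o) (w(o) = o/o + o/(-26*o - 1*(-3)*(-4 - 3)) = 1 + o/(-26*o - 1*(-3)*(-7)) = 1 + o/(-26*o - 21) = 1 + o/(-21 - 26*o))
√(-3512115 + w(g(-34, -36))) = √(-3512115 + (21 + 25*(-8/3*(-36)))/(21 + 26*(-8/3*(-36)))) = √(-3512115 + (21 + 25*96)/(21 + 26*96)) = √(-3512115 + (21 + 2400)/(21 + 2496)) = √(-3512115 + 2421/2517) = √(-3512115 + (1/2517)*2421) = √(-3512115 + 807/839) = √(-2946663678/839) = I*√2472250825842/839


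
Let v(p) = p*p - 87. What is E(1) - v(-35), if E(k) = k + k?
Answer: -1136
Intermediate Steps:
v(p) = -87 + p² (v(p) = p² - 87 = -87 + p²)
E(k) = 2*k
E(1) - v(-35) = 2*1 - (-87 + (-35)²) = 2 - (-87 + 1225) = 2 - 1*1138 = 2 - 1138 = -1136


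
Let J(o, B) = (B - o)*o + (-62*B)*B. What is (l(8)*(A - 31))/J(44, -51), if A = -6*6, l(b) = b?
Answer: 268/82721 ≈ 0.0032398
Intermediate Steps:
A = -36
J(o, B) = -62*B² + o*(B - o) (J(o, B) = o*(B - o) - 62*B² = -62*B² + o*(B - o))
(l(8)*(A - 31))/J(44, -51) = (8*(-36 - 31))/(-1*44² - 62*(-51)² - 51*44) = (8*(-67))/(-1*1936 - 62*2601 - 2244) = -536/(-1936 - 161262 - 2244) = -536/(-165442) = -536*(-1/165442) = 268/82721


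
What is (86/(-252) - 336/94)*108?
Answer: -139134/329 ≈ -422.90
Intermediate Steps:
(86/(-252) - 336/94)*108 = (86*(-1/252) - 336*1/94)*108 = (-43/126 - 168/47)*108 = -23189/5922*108 = -139134/329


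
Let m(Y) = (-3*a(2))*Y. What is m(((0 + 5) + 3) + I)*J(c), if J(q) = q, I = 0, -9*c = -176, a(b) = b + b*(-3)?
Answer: 5632/3 ≈ 1877.3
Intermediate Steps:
a(b) = -2*b (a(b) = b - 3*b = -2*b)
c = 176/9 (c = -⅑*(-176) = 176/9 ≈ 19.556)
m(Y) = 12*Y (m(Y) = (-(-6)*2)*Y = (-3*(-4))*Y = 12*Y)
m(((0 + 5) + 3) + I)*J(c) = (12*(((0 + 5) + 3) + 0))*(176/9) = (12*((5 + 3) + 0))*(176/9) = (12*(8 + 0))*(176/9) = (12*8)*(176/9) = 96*(176/9) = 5632/3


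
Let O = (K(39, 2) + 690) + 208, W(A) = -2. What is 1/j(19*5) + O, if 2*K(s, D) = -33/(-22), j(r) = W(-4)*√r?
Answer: 3595/4 - √95/190 ≈ 898.70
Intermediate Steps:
j(r) = -2*√r
K(s, D) = ¾ (K(s, D) = (-33/(-22))/2 = (-33*(-1/22))/2 = (½)*(3/2) = ¾)
O = 3595/4 (O = (¾ + 690) + 208 = 2763/4 + 208 = 3595/4 ≈ 898.75)
1/j(19*5) + O = 1/(-2*√95) + 3595/4 = -√95/190 + 3595/4 = 3595/4 - √95/190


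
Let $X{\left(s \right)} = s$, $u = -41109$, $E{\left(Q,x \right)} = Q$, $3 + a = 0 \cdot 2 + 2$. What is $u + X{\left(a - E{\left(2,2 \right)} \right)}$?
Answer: $-41112$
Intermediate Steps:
$a = -1$ ($a = -3 + \left(0 \cdot 2 + 2\right) = -3 + \left(0 + 2\right) = -3 + 2 = -1$)
$u + X{\left(a - E{\left(2,2 \right)} \right)} = -41109 - 3 = -41112$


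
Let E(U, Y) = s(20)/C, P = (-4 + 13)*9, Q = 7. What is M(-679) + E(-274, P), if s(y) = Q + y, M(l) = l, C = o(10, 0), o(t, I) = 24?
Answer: -5423/8 ≈ -677.88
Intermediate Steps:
C = 24
P = 81 (P = 9*9 = 81)
s(y) = 7 + y
E(U, Y) = 9/8 (E(U, Y) = (7 + 20)/24 = 27*(1/24) = 9/8)
M(-679) + E(-274, P) = -679 + 9/8 = -5423/8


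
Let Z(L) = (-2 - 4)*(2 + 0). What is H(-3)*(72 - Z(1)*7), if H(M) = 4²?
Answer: 2496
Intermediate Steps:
H(M) = 16
Z(L) = -12 (Z(L) = -6*2 = -12)
H(-3)*(72 - Z(1)*7) = 16*(72 - 1*(-12)*7) = 16*(72 + 12*7) = 16*(72 + 84) = 16*156 = 2496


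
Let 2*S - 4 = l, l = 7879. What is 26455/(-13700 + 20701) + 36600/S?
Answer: 721017965/55188883 ≈ 13.065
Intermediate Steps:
S = 7883/2 (S = 2 + (½)*7879 = 2 + 7879/2 = 7883/2 ≈ 3941.5)
26455/(-13700 + 20701) + 36600/S = 26455/(-13700 + 20701) + 36600/(7883/2) = 26455/7001 + 36600*(2/7883) = 26455*(1/7001) + 73200/7883 = 26455/7001 + 73200/7883 = 721017965/55188883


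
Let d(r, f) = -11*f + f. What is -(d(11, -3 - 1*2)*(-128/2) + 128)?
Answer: 3072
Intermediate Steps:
d(r, f) = -10*f
-(d(11, -3 - 1*2)*(-128/2) + 128) = -((-10*(-3 - 1*2))*(-128/2) + 128) = -((-10*(-3 - 2))*(-128*½) + 128) = -(-10*(-5)*(-64) + 128) = -(50*(-64) + 128) = -(-3200 + 128) = -1*(-3072) = 3072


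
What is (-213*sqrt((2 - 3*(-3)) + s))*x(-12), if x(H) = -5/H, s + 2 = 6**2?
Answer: -1065*sqrt(5)/4 ≈ -595.35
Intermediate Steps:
s = 34 (s = -2 + 6**2 = -2 + 36 = 34)
(-213*sqrt((2 - 3*(-3)) + s))*x(-12) = (-213*sqrt((2 - 3*(-3)) + 34))*(-5/(-12)) = (-213*sqrt((2 + 9) + 34))*(-5*(-1/12)) = -213*sqrt(11 + 34)*(5/12) = -639*sqrt(5)*(5/12) = -1065*sqrt(5)/4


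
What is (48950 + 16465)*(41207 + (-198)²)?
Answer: 5260085565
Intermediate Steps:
(48950 + 16465)*(41207 + (-198)²) = 65415*(41207 + 39204) = 65415*80411 = 5260085565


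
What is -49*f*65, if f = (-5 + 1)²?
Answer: -50960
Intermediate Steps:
f = 16 (f = (-4)² = 16)
-49*f*65 = -49*16*65 = -784*65 = -50960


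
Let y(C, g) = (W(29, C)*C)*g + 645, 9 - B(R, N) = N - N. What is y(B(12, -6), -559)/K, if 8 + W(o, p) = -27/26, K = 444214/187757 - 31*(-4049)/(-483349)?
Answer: 2790175103643785/127428881202 ≈ 21896.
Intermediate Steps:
K = 191143321803/90752158193 (K = 444214*(1/187757) + 125519*(-1/483349) = 444214/187757 - 125519/483349 = 191143321803/90752158193 ≈ 2.1062)
B(R, N) = 9 (B(R, N) = 9 - (N - N) = 9 - 1*0 = 9 + 0 = 9)
W(o, p) = -235/26 (W(o, p) = -8 - 27/26 = -235/26)
y(C, g) = 645 - 235*C*g/26 (y(C, g) = (-235*C/26)*g + 645 = -235*C*g/26 + 645 = 645 - 235*C*g/26)
y(B(12, -6), -559)/K = (645 - 235/26*9*(-559))/(191143321803/90752158193) = (645 + 90945/2)*(90752158193/191143321803) = (92235/2)*(90752158193/191143321803) = 2790175103643785/127428881202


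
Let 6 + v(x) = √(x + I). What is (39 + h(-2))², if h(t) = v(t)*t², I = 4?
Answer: 257 + 120*√2 ≈ 426.71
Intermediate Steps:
v(x) = -6 + √(4 + x) (v(x) = -6 + √(x + 4) = -6 + √(4 + x))
h(t) = t²*(-6 + √(4 + t)) (h(t) = (-6 + √(4 + t))*t² = t²*(-6 + √(4 + t)))
(39 + h(-2))² = (39 + (-2)²*(-6 + √(4 - 2)))² = (39 + 4*(-6 + √2))² = (39 + (-24 + 4*√2))² = (15 + 4*√2)²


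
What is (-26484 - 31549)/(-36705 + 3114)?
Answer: 58033/33591 ≈ 1.7276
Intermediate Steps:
(-26484 - 31549)/(-36705 + 3114) = -58033/(-33591) = -58033*(-1/33591) = 58033/33591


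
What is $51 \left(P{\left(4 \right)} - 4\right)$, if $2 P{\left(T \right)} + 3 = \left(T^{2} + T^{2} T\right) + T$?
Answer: $\frac{3723}{2} \approx 1861.5$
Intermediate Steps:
$P{\left(T \right)} = - \frac{3}{2} + \frac{T}{2} + \frac{T^{2}}{2} + \frac{T^{3}}{2}$ ($P{\left(T \right)} = - \frac{3}{2} + \frac{\left(T^{2} + T^{2} T\right) + T}{2} = - \frac{3}{2} + \frac{\left(T^{2} + T^{3}\right) + T}{2} = - \frac{3}{2} + \frac{T + T^{2} + T^{3}}{2} = - \frac{3}{2} + \left(\frac{T}{2} + \frac{T^{2}}{2} + \frac{T^{3}}{2}\right) = - \frac{3}{2} + \frac{T}{2} + \frac{T^{2}}{2} + \frac{T^{3}}{2}$)
$51 \left(P{\left(4 \right)} - 4\right) = 51 \left(\left(- \frac{3}{2} + \frac{1}{2} \cdot 4 + \frac{4^{2}}{2} + \frac{4^{3}}{2}\right) - 4\right) = 51 \left(\left(- \frac{3}{2} + 2 + \frac{1}{2} \cdot 16 + \frac{1}{2} \cdot 64\right) - 4\right) = 51 \left(\left(- \frac{3}{2} + 2 + 8 + 32\right) - 4\right) = 51 \left(\frac{81}{2} - 4\right) = 51 \cdot \frac{73}{2} = \frac{3723}{2}$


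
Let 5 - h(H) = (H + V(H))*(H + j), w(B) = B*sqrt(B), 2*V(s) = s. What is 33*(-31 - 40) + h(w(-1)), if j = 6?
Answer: -4673/2 + 9*I ≈ -2336.5 + 9.0*I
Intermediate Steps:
V(s) = s/2
w(B) = B**(3/2)
h(H) = 5 - 3*H*(6 + H)/2 (h(H) = 5 - (H + H/2)*(H + 6) = 5 - 3*H/2*(6 + H) = 5 - 3*H*(6 + H)/2)
33*(-31 - 40) + h(w(-1)) = 33*(-31 - 40) + (5 - (-9)*I - 3*((-1)**(3/2))**2/2) = 33*(-71) + (5 - (-9)*I - 3*(-I)**2/2) = -2343 + (5 + 9*I - 3/2*(-1)) = -2343 + (5 + 9*I + 3/2) = -2343 + (13/2 + 9*I) = -4673/2 + 9*I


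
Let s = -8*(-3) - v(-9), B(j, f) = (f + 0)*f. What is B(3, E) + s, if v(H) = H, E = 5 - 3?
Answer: 37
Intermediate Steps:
E = 2
B(j, f) = f**2 (B(j, f) = f*f = f**2)
s = 33 (s = -8*(-3) - 1*(-9) = 24 + 9 = 33)
B(3, E) + s = 2**2 + 33 = 4 + 33 = 37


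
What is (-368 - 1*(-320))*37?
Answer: -1776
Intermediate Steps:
(-368 - 1*(-320))*37 = (-368 + 320)*37 = -48*37 = -1776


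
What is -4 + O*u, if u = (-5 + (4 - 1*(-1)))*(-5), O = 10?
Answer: -4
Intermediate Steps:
u = 0 (u = (-5 + (4 + 1))*(-5) = (-5 + 5)*(-5) = 0*(-5) = 0)
-4 + O*u = -4 + 10*0 = -4 + 0 = -4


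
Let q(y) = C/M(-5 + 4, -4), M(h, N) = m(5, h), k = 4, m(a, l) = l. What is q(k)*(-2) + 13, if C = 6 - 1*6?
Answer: 13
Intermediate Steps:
M(h, N) = h
C = 0 (C = 6 - 6 = 0)
q(y) = 0 (q(y) = 0/(-5 + 4) = 0/(-1) = 0*(-1) = 0)
q(k)*(-2) + 13 = 0*(-2) + 13 = 0 + 13 = 13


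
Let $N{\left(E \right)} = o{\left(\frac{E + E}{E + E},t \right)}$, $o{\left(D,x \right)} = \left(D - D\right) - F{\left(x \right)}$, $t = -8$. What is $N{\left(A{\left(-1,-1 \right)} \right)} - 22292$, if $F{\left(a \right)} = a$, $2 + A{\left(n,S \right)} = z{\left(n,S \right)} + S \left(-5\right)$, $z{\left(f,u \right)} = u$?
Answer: $-22284$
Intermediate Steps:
$A{\left(n,S \right)} = -2 - 4 S$ ($A{\left(n,S \right)} = -2 + \left(S + S \left(-5\right)\right) = -2 + \left(S - 5 S\right) = -2 - 4 S$)
$o{\left(D,x \right)} = - x$ ($o{\left(D,x \right)} = \left(D - D\right) - x = 0 - x = - x$)
$N{\left(E \right)} = 8$ ($N{\left(E \right)} = \left(-1\right) \left(-8\right) = 8$)
$N{\left(A{\left(-1,-1 \right)} \right)} - 22292 = 8 - 22292 = -22284$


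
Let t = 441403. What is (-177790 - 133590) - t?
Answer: -752783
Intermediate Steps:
(-177790 - 133590) - t = (-177790 - 133590) - 1*441403 = -311380 - 441403 = -752783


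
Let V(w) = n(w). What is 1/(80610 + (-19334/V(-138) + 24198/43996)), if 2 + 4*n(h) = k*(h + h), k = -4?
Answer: 12120898/976221635665 ≈ 1.2416e-5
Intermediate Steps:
n(h) = -½ - 2*h (n(h) = -½ + (-4*(h + h))/4 = -½ + (-8*h)/4 = -½ - 2*h)
V(w) = -½ - 2*w
1/(80610 + (-19334/V(-138) + 24198/43996)) = 1/(80610 + (-19334/(-½ - 2*(-138)) + 24198/43996)) = 1/(80610 + (-19334/(-½ + 276) + 24198*(1/43996))) = 1/(80610 + (-19334/551/2 + 12099/21998)) = 1/(80610 + (-19334*2/551 + 12099/21998)) = 1/(80610 + (-38668/551 + 12099/21998)) = 1/(80610 - 843952115/12120898) = 1/(976221635665/12120898) = 12120898/976221635665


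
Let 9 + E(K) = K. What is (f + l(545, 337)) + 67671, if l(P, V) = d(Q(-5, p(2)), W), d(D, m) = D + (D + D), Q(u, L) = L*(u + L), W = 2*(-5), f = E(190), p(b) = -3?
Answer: 67924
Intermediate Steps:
E(K) = -9 + K
f = 181 (f = -9 + 190 = 181)
W = -10
Q(u, L) = L*(L + u)
d(D, m) = 3*D (d(D, m) = D + 2*D = 3*D)
l(P, V) = 72 (l(P, V) = 3*(-3*(-3 - 5)) = 3*(-3*(-8)) = 3*24 = 72)
(f + l(545, 337)) + 67671 = (181 + 72) + 67671 = 253 + 67671 = 67924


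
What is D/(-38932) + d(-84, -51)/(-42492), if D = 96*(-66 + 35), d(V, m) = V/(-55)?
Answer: 144829589/1895550415 ≈ 0.076405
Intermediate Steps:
d(V, m) = -V/55 (d(V, m) = V*(-1/55) = -V/55)
D = -2976 (D = 96*(-31) = -2976)
D/(-38932) + d(-84, -51)/(-42492) = -2976/(-38932) - 1/55*(-84)/(-42492) = -2976*(-1/38932) + (84/55)*(-1/42492) = 744/9733 - 7/194755 = 144829589/1895550415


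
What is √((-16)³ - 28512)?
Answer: 4*I*√2038 ≈ 180.58*I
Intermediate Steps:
√((-16)³ - 28512) = √(-4096 - 28512) = √(-32608) = 4*I*√2038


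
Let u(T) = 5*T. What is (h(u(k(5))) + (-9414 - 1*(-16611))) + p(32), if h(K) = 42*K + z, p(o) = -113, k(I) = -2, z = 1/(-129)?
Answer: 859655/129 ≈ 6664.0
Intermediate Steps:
z = -1/129 ≈ -0.0077519
h(K) = -1/129 + 42*K (h(K) = 42*K - 1/129 = -1/129 + 42*K)
(h(u(k(5))) + (-9414 - 1*(-16611))) + p(32) = ((-1/129 + 42*(5*(-2))) + (-9414 - 1*(-16611))) - 113 = ((-1/129 + 42*(-10)) + (-9414 + 16611)) - 113 = ((-1/129 - 420) + 7197) - 113 = (-54181/129 + 7197) - 113 = 874232/129 - 113 = 859655/129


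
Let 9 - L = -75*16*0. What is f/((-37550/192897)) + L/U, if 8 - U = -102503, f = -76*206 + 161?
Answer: 61279825540923/769857610 ≈ 79599.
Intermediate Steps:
f = -15495 (f = -15656 + 161 = -15495)
U = 102511 (U = 8 - 1*(-102503) = 8 + 102503 = 102511)
L = 9 (L = 9 - (-75*16)*0 = 9 - (-1200)*0 = 9 - 1*0 = 9 + 0 = 9)
f/((-37550/192897)) + L/U = -15495/((-37550/192897)) + 9/102511 = -15495/((-37550*1/192897)) + 9*(1/102511) = -15495/(-37550/192897) + 9/102511 = -15495*(-192897/37550) + 9/102511 = 597787803/7510 + 9/102511 = 61279825540923/769857610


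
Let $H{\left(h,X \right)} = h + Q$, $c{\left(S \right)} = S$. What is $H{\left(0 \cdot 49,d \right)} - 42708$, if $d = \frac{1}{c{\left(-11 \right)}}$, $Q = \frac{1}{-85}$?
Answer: $- \frac{3630181}{85} \approx -42708.0$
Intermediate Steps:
$Q = - \frac{1}{85} \approx -0.011765$
$d = - \frac{1}{11}$ ($d = \frac{1}{-11} = - \frac{1}{11} \approx -0.090909$)
$H{\left(h,X \right)} = - \frac{1}{85} + h$ ($H{\left(h,X \right)} = h - \frac{1}{85} = - \frac{1}{85} + h$)
$H{\left(0 \cdot 49,d \right)} - 42708 = \left(- \frac{1}{85} + 0 \cdot 49\right) - 42708 = \left(- \frac{1}{85} + 0\right) - 42708 = - \frac{1}{85} - 42708 = - \frac{3630181}{85}$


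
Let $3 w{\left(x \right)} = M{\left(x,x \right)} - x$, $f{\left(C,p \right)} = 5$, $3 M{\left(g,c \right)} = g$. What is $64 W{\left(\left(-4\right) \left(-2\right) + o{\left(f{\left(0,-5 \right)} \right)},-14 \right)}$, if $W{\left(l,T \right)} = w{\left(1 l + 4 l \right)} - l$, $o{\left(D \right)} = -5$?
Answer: $- \frac{1216}{3} \approx -405.33$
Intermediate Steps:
$M{\left(g,c \right)} = \frac{g}{3}$
$w{\left(x \right)} = - \frac{2 x}{9}$ ($w{\left(x \right)} = \frac{\frac{x}{3} - x}{3} = \frac{\left(- \frac{2}{3}\right) x}{3} = - \frac{2 x}{9}$)
$W{\left(l,T \right)} = - \frac{19 l}{9}$ ($W{\left(l,T \right)} = - \frac{2 \left(1 l + 4 l\right)}{9} - l = - \frac{2 \left(l + 4 l\right)}{9} - l = - \frac{2 \cdot 5 l}{9} - l = - \frac{10 l}{9} - l = - \frac{19 l}{9}$)
$64 W{\left(\left(-4\right) \left(-2\right) + o{\left(f{\left(0,-5 \right)} \right)},-14 \right)} = 64 \left(- \frac{19 \left(\left(-4\right) \left(-2\right) - 5\right)}{9}\right) = 64 \left(- \frac{19 \left(8 - 5\right)}{9}\right) = 64 \left(\left(- \frac{19}{9}\right) 3\right) = 64 \left(- \frac{19}{3}\right) = - \frac{1216}{3}$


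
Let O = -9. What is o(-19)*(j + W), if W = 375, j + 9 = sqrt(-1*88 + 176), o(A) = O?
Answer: -3294 - 18*sqrt(22) ≈ -3378.4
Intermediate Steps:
o(A) = -9
j = -9 + 2*sqrt(22) (j = -9 + sqrt(-1*88 + 176) = -9 + sqrt(-88 + 176) = -9 + sqrt(88) = -9 + 2*sqrt(22) ≈ 0.38083)
o(-19)*(j + W) = -9*((-9 + 2*sqrt(22)) + 375) = -9*(366 + 2*sqrt(22)) = -3294 - 18*sqrt(22)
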